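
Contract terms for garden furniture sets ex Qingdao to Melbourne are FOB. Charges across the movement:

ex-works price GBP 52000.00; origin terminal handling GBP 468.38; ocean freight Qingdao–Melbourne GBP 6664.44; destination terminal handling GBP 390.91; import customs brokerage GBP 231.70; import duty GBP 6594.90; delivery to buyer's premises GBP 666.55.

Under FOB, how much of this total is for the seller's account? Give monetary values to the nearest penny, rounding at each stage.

FOB: the seller bears costs until goods are on board at the origin port; the buyer bears freight, insurance and all costs thereafter.
Seller's account: goods 52000.00 + origin terminal 468.38 = 52468.38
Buyer's account: freight 6664.44 + destination terminal 390.91 + brokerage 231.70 + duty 6594.90 + delivery 666.55 = 14548.50

Seller's account: GBP 52468.38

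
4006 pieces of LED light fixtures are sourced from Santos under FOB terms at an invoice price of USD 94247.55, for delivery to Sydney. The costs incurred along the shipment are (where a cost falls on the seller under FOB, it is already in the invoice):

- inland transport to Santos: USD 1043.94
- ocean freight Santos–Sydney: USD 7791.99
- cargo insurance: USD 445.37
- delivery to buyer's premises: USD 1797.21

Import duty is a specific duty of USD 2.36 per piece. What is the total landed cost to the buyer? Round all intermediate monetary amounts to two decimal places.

Total landed cost: USD 113736.28

FOB: the seller bears costs until goods are on board at the origin port; the buyer bears freight, insurance and all costs thereafter.
Already in the invoice (seller's account under FOB): inland to port — exclude.
CIF value = FOB price + freight + insurance = 94247.55 + 7791.99 + 445.37 = 102484.91
Import duty = 4006 × 2.36 = 9454.16
Buyer bears: freight 7791.99 + insurance 445.37 + delivery 1797.21 + duty 9454.16 = 19488.73
Landed cost = invoice 94247.55 + 19488.73 = 113736.28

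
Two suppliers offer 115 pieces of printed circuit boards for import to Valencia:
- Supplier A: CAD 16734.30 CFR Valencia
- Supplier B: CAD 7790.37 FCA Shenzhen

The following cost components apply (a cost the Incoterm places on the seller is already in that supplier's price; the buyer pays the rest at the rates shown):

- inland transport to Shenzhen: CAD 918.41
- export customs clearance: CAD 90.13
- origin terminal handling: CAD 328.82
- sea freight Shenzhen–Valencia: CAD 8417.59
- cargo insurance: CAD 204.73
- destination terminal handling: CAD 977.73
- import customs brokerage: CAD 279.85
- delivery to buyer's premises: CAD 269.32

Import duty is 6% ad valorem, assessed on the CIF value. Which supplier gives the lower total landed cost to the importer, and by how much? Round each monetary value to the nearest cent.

Supplier A (CFR):
CIF value = CFR price + insurance = 16734.30 + 204.73 = 16939.03
Import duty = 16939.03 × 6% = 1016.34
Buyer bears (A): 204.73 + 977.73 + 279.85 + 269.32 = 1731.63
Landed cost (A) = invoice 16734.30 + 1731.63 + duty 1016.34 = 19482.27
Supplier B (FCA):
CIF value = FCA price + origin terminal + freight + insurance = 7790.37 + 328.82 + 8417.59 + 204.73 = 16741.51
Import duty = 16741.51 × 6% = 1004.49
Buyer bears (B): 328.82 + 8417.59 + 204.73 + 977.73 + 279.85 + 269.32 = 10478.04
Landed cost (B) = invoice 7790.37 + 10478.04 + duty 1004.49 = 19272.90
Difference = |19482.27 − 19272.90| = 209.37

Supplier B is cheaper by CAD 209.37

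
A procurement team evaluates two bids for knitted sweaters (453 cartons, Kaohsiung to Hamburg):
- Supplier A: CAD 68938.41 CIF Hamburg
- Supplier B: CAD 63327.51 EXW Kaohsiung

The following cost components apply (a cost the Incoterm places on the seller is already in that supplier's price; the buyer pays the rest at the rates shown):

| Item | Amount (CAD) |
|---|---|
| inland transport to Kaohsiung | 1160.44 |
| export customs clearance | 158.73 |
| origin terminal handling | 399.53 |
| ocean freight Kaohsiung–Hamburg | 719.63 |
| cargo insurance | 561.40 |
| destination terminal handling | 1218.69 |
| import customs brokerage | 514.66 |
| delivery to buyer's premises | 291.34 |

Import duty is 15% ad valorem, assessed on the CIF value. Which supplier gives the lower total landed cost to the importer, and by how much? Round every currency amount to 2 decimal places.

Supplier A (CIF):
The CIF price already equals the CIF value: 68938.41
Import duty = 68938.41 × 15% = 10340.76
Buyer bears (A): 1218.69 + 514.66 + 291.34 = 2024.69
Landed cost (A) = invoice 68938.41 + 2024.69 + duty 10340.76 = 81303.86
Supplier B (EXW):
CIF value = EXW price + inland to port + export clearance + origin terminal + freight + insurance = 63327.51 + 1160.44 + 158.73 + 399.53 + 719.63 + 561.40 = 66327.24
Import duty = 66327.24 × 15% = 9949.09
Buyer bears (B): 1160.44 + 158.73 + 399.53 + 719.63 + 561.40 + 1218.69 + 514.66 + 291.34 = 5024.42
Landed cost (B) = invoice 63327.51 + 5024.42 + duty 9949.09 = 78301.02
Difference = |81303.86 − 78301.02| = 3002.84

Supplier B is cheaper by CAD 3002.84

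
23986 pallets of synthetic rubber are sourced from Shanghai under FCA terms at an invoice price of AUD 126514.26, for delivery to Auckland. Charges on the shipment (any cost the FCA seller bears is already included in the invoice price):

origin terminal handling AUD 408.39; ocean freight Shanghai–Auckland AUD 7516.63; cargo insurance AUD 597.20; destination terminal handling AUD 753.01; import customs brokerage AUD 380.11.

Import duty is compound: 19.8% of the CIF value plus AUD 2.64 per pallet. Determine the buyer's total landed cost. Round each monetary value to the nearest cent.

FCA: the seller delivers export-cleared goods to the carrier; the buyer bears costs from that point.
CIF value = FCA price + origin terminal + freight + insurance = 126514.26 + 408.39 + 7516.63 + 597.20 = 135036.48
Ad valorem component: 135036.48 × 19.8% = 26737.22
Specific component: 23986 × 2.64 = 63323.04
Import duty = 26737.22 + 63323.04 = 90060.26
Buyer bears: origin terminal 408.39 + freight 7516.63 + insurance 597.20 + destination terminal 753.01 + brokerage 380.11 + duty 90060.26 = 99715.60
Landed cost = invoice 126514.26 + 99715.60 = 226229.86

Total landed cost: AUD 226229.86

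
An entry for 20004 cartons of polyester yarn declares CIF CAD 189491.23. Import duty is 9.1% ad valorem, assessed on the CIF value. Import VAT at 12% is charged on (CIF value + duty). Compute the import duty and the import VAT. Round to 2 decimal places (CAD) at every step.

Import duty = 189491.23 × 9.1% = 17243.70
VAT base = CIF + duty = 189491.23 + 17243.70 = 206734.93
Import VAT = 206734.93 × 12% = 24808.19

Import duty: CAD 17243.70; import VAT: CAD 24808.19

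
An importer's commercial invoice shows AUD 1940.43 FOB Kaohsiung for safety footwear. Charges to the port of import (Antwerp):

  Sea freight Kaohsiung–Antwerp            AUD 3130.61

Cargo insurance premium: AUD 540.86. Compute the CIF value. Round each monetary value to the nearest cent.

CIF = FOB price + freight + insurance
CIF = 1940.43 + 3130.61 + 540.86 = 5611.90

CIF value: AUD 5611.90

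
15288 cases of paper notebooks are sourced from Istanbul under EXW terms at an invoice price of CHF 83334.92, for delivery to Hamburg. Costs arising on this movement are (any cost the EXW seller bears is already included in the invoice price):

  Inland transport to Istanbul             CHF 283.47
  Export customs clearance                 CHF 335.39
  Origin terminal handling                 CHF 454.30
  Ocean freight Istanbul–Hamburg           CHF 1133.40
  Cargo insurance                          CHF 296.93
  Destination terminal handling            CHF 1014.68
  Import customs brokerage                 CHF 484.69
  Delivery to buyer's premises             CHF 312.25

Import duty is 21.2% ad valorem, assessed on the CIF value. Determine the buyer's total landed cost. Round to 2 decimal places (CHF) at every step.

EXW: the seller makes goods available at their premises; the buyer bears all onward costs.
CIF value = EXW price + inland to port + export clearance + origin terminal + freight + insurance = 83334.92 + 283.47 + 335.39 + 454.30 + 1133.40 + 296.93 = 85838.41
Import duty = 85838.41 × 21.2% = 18197.74
Buyer bears: inland to port 283.47 + export clearance 335.39 + origin terminal 454.30 + freight 1133.40 + insurance 296.93 + destination terminal 1014.68 + brokerage 484.69 + delivery 312.25 + duty 18197.74 = 22512.85
Landed cost = invoice 83334.92 + 22512.85 = 105847.77

Total landed cost: CHF 105847.77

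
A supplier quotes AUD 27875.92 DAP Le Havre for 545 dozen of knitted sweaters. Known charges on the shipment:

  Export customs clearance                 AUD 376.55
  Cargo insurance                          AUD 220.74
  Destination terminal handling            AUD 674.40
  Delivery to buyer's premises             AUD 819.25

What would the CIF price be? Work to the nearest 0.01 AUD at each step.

Not relevant to the conversion: export clearance, insurance — on the seller under both DAP and CIF; already in the DAP price and stays in the CIF price.
From DAP to CIF, the seller no longer bears: destination terminal, delivery.
CIF price = 27875.92 − 674.40 − 819.25 = 26382.27

CIF price: AUD 26382.27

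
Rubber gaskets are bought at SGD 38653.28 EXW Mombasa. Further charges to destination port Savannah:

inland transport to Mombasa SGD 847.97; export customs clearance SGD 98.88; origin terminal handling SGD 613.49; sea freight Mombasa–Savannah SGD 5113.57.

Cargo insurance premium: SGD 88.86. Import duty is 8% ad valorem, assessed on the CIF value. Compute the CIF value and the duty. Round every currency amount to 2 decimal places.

CIF value: SGD 45416.05; import duty: SGD 3633.28

CIF = EXW price + pre-shipment costs + freight + insurance
CIF = 38653.28 + 847.97 + 98.88 + 613.49 + 5113.57 + 88.86 = 45416.05
Import duty = 45416.05 × 8% = 3633.28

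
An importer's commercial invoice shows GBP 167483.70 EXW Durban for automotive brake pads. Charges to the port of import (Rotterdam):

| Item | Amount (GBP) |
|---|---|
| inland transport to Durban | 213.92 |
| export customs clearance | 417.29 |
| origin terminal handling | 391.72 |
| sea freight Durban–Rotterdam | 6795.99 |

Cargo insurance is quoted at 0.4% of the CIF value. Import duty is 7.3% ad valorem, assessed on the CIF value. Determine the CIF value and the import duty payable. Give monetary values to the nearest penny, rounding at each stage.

Let C be the CIF value. C = EXW price + pre-shipment costs + freight + 0.4% × C
C − 0.4% × C = 167483.70 + 213.92 + 417.29 + 391.72 + 6795.99
0.996 × C = 175302.62
C = 175302.62 / 0.996 = 176006.65
Insurance premium = 0.4% × 176006.65 = 704.03
Import duty = 176006.65 × 7.3% = 12848.49

CIF value: GBP 176006.65; import duty: GBP 12848.49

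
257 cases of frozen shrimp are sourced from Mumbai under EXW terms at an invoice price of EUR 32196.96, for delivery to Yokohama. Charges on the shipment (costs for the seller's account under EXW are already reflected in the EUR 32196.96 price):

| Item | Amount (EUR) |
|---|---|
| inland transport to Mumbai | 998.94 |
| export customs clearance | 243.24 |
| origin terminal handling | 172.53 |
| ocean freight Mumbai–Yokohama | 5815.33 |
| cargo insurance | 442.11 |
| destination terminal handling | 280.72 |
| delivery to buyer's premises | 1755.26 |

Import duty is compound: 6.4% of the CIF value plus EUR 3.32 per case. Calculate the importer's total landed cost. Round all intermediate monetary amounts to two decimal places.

Total landed cost: EUR 45309.95

EXW: the seller makes goods available at their premises; the buyer bears all onward costs.
CIF value = EXW price + inland to port + export clearance + origin terminal + freight + insurance = 32196.96 + 998.94 + 243.24 + 172.53 + 5815.33 + 442.11 = 39869.11
Ad valorem component: 39869.11 × 6.4% = 2551.62
Specific component: 257 × 3.32 = 853.24
Import duty = 2551.62 + 853.24 = 3404.86
Buyer bears: inland to port 998.94 + export clearance 243.24 + origin terminal 172.53 + freight 5815.33 + insurance 442.11 + destination terminal 280.72 + delivery 1755.26 + duty 3404.86 = 13112.99
Landed cost = invoice 32196.96 + 13112.99 = 45309.95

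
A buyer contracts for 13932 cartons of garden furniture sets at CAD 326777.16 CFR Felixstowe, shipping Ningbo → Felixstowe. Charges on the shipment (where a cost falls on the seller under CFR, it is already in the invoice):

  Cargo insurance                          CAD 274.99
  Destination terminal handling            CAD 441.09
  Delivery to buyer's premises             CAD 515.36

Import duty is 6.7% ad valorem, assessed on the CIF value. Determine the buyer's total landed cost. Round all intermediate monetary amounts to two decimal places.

CFR: the seller pays costs through ocean freight to the destination port, but not insurance.
CIF value = CFR price + insurance = 326777.16 + 274.99 = 327052.15
Import duty = 327052.15 × 6.7% = 21912.49
Buyer bears: insurance 274.99 + destination terminal 441.09 + delivery 515.36 + duty 21912.49 = 23143.93
Landed cost = invoice 326777.16 + 23143.93 = 349921.09

Total landed cost: CAD 349921.09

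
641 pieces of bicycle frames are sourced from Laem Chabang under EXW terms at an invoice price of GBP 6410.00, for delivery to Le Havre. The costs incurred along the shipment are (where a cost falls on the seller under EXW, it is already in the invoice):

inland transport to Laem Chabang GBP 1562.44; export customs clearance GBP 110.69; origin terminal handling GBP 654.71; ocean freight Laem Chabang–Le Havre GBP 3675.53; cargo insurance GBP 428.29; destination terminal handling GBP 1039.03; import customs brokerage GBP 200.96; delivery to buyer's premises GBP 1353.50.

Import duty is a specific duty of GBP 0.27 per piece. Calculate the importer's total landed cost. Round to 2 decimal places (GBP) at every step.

EXW: the seller makes goods available at their premises; the buyer bears all onward costs.
CIF value = EXW price + inland to port + export clearance + origin terminal + freight + insurance = 6410.00 + 1562.44 + 110.69 + 654.71 + 3675.53 + 428.29 = 12841.66
Import duty = 641 × 0.27 = 173.07
Buyer bears: inland to port 1562.44 + export clearance 110.69 + origin terminal 654.71 + freight 3675.53 + insurance 428.29 + destination terminal 1039.03 + brokerage 200.96 + delivery 1353.50 + duty 173.07 = 9198.22
Landed cost = invoice 6410.00 + 9198.22 = 15608.22

Total landed cost: GBP 15608.22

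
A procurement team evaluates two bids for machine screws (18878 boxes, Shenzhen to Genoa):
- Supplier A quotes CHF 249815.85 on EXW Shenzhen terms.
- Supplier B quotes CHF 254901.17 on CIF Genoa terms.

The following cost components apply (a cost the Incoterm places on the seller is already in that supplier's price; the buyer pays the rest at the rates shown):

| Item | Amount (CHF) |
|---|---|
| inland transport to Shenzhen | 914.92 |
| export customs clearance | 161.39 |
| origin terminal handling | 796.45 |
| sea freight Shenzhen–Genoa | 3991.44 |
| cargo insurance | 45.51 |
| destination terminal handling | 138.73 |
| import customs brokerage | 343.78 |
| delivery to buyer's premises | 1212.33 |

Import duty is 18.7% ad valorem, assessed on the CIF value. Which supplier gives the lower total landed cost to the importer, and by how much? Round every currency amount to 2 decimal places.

Supplier A (EXW):
CIF value = EXW price + inland to port + export clearance + origin terminal + freight + insurance = 249815.85 + 914.92 + 161.39 + 796.45 + 3991.44 + 45.51 = 255725.56
Import duty = 255725.56 × 18.7% = 47820.68
Buyer bears (A): 914.92 + 161.39 + 796.45 + 3991.44 + 45.51 + 138.73 + 343.78 + 1212.33 = 7604.55
Landed cost (A) = invoice 249815.85 + 7604.55 + duty 47820.68 = 305241.08
Supplier B (CIF):
The CIF price already equals the CIF value: 254901.17
Import duty = 254901.17 × 18.7% = 47666.52
Buyer bears (B): 138.73 + 343.78 + 1212.33 = 1694.84
Landed cost (B) = invoice 254901.17 + 1694.84 + duty 47666.52 = 304262.53
Difference = |305241.08 − 304262.53| = 978.55

Supplier B is cheaper by CHF 978.55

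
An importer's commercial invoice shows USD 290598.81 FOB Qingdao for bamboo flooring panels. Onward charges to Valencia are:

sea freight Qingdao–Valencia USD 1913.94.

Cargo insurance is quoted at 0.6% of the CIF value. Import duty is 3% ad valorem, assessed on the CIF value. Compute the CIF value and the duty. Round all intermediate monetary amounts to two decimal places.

CIF value: USD 294278.42; import duty: USD 8828.35

Let C be the CIF value. C = FOB price + freight + 0.6% × C
C − 0.6% × C = 290598.81 + 1913.94
0.994 × C = 292512.75
C = 292512.75 / 0.994 = 294278.42
Insurance premium = 0.6% × 294278.42 = 1765.67
Import duty = 294278.42 × 3% = 8828.35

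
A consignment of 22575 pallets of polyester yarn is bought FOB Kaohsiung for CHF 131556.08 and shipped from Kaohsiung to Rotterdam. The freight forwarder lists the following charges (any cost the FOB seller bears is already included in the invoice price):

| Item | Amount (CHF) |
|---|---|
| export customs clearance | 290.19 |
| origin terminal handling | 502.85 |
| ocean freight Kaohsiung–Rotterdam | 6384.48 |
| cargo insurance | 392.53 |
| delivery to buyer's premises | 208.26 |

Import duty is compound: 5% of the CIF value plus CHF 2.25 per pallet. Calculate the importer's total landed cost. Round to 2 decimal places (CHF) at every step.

Total landed cost: CHF 196251.75

FOB: the seller bears costs until goods are on board at the origin port; the buyer bears freight, insurance and all costs thereafter.
Already in the invoice (seller's account under FOB): export clearance, origin terminal — exclude.
CIF value = FOB price + freight + insurance = 131556.08 + 6384.48 + 392.53 = 138333.09
Ad valorem component: 138333.09 × 5% = 6916.65
Specific component: 22575 × 2.25 = 50793.75
Import duty = 6916.65 + 50793.75 = 57710.40
Buyer bears: freight 6384.48 + insurance 392.53 + delivery 208.26 + duty 57710.40 = 64695.67
Landed cost = invoice 131556.08 + 64695.67 = 196251.75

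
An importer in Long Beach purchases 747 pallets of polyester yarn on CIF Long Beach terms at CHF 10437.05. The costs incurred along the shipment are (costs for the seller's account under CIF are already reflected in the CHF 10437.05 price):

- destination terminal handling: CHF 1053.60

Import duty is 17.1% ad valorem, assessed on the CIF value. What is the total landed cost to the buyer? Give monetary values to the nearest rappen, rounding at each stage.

Total landed cost: CHF 13275.39

CIF: the seller pays costs through ocean freight and marine insurance to the destination port.
The CIF price already equals the CIF value: 10437.05
Import duty = 10437.05 × 17.1% = 1784.74
Buyer bears: destination terminal 1053.60 + duty 1784.74 = 2838.34
Landed cost = invoice 10437.05 + 2838.34 = 13275.39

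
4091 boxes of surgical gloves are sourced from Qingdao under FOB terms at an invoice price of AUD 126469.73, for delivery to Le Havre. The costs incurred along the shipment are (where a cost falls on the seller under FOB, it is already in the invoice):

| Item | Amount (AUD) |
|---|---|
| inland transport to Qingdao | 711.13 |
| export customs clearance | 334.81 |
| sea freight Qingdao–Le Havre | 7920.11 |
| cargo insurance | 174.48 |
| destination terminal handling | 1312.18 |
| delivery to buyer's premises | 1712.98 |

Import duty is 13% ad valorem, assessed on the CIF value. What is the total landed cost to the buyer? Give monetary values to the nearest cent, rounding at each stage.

FOB: the seller bears costs until goods are on board at the origin port; the buyer bears freight, insurance and all costs thereafter.
Already in the invoice (seller's account under FOB): inland to port, export clearance — exclude.
CIF value = FOB price + freight + insurance = 126469.73 + 7920.11 + 174.48 = 134564.32
Import duty = 134564.32 × 13% = 17493.36
Buyer bears: freight 7920.11 + insurance 174.48 + destination terminal 1312.18 + delivery 1712.98 + duty 17493.36 = 28613.11
Landed cost = invoice 126469.73 + 28613.11 = 155082.84

Total landed cost: AUD 155082.84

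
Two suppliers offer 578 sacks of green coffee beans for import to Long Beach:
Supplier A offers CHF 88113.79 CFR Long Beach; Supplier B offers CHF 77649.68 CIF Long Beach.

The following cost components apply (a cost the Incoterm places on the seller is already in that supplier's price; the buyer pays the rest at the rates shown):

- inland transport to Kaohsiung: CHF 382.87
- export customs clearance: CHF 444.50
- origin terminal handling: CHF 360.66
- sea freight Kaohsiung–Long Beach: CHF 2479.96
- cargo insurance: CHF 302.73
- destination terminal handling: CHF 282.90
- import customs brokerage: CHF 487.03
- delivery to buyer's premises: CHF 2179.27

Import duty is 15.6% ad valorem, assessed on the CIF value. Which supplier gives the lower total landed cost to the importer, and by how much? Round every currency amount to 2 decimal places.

Supplier B is cheaper by CHF 12446.47

Supplier A (CFR):
CIF value = CFR price + insurance = 88113.79 + 302.73 = 88416.52
Import duty = 88416.52 × 15.6% = 13792.98
Buyer bears (A): 302.73 + 282.90 + 487.03 + 2179.27 = 3251.93
Landed cost (A) = invoice 88113.79 + 3251.93 + duty 13792.98 = 105158.70
Supplier B (CIF):
The CIF price already equals the CIF value: 77649.68
Import duty = 77649.68 × 15.6% = 12113.35
Buyer bears (B): 282.90 + 487.03 + 2179.27 = 2949.20
Landed cost (B) = invoice 77649.68 + 2949.20 + duty 12113.35 = 92712.23
Difference = |105158.70 − 92712.23| = 12446.47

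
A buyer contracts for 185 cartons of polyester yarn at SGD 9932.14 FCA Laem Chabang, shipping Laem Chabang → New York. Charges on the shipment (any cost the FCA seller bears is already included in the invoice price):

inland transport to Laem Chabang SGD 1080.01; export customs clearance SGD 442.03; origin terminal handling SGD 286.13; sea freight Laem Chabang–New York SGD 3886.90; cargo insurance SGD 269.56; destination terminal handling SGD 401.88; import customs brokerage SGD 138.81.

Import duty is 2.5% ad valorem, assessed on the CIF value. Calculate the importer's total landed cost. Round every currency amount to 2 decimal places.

FCA: the seller delivers export-cleared goods to the carrier; the buyer bears costs from that point.
Already in the invoice (seller's account under FCA): inland to port, export clearance — exclude.
CIF value = FCA price + origin terminal + freight + insurance = 9932.14 + 286.13 + 3886.90 + 269.56 = 14374.73
Import duty = 14374.73 × 2.5% = 359.37
Buyer bears: origin terminal 286.13 + freight 3886.90 + insurance 269.56 + destination terminal 401.88 + brokerage 138.81 + duty 359.37 = 5342.65
Landed cost = invoice 9932.14 + 5342.65 = 15274.79

Total landed cost: SGD 15274.79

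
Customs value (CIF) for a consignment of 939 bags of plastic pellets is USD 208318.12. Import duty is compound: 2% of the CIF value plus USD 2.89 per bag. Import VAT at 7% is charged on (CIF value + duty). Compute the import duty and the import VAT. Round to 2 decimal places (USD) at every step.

Import duty: USD 6880.07; import VAT: USD 15063.87

Ad valorem component: 208318.12 × 2% = 4166.36
Specific component: 939 × 2.89 = 2713.71
Import duty = 4166.36 + 2713.71 = 6880.07
VAT base = CIF + duty = 208318.12 + 6880.07 = 215198.19
Import VAT = 215198.19 × 7% = 15063.87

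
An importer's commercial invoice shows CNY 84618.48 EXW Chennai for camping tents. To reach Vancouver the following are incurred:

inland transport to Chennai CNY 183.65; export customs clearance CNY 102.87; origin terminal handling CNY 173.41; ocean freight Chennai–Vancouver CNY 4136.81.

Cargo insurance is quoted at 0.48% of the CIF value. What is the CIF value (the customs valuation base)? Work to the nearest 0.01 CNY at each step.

Let C be the CIF value. C = EXW price + pre-shipment costs + freight + 0.48% × C
C − 0.48% × C = 84618.48 + 183.65 + 102.87 + 173.41 + 4136.81
0.9952 × C = 89215.22
C = 89215.22 / 0.9952 = 89645.52
Insurance premium = 0.48% × 89645.52 = 430.30

CIF value: CNY 89645.52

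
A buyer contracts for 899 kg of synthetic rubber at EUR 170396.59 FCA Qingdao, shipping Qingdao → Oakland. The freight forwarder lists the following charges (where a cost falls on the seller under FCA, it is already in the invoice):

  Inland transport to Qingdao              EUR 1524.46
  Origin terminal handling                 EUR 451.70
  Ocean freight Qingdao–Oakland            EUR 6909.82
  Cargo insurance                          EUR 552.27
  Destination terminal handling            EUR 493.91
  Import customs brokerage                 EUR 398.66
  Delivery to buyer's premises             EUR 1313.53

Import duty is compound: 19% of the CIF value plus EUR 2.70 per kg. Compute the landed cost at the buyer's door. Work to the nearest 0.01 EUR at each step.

FCA: the seller delivers export-cleared goods to the carrier; the buyer bears costs from that point.
Already in the invoice (seller's account under FCA): inland to port — exclude.
CIF value = FCA price + origin terminal + freight + insurance = 170396.59 + 451.70 + 6909.82 + 552.27 = 178310.38
Ad valorem component: 178310.38 × 19% = 33878.97
Specific component: 899 × 2.70 = 2427.30
Import duty = 33878.97 + 2427.30 = 36306.27
Buyer bears: origin terminal 451.70 + freight 6909.82 + insurance 552.27 + destination terminal 493.91 + brokerage 398.66 + delivery 1313.53 + duty 36306.27 = 46426.16
Landed cost = invoice 170396.59 + 46426.16 = 216822.75

Total landed cost: EUR 216822.75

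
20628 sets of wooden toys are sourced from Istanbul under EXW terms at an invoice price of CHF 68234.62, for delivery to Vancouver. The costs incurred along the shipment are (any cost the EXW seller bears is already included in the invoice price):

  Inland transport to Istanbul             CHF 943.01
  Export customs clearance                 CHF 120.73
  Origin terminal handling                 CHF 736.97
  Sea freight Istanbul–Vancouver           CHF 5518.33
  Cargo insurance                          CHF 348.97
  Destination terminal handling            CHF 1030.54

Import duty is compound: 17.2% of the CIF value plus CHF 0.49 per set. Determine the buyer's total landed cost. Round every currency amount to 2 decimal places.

Total landed cost: CHF 100096.14

EXW: the seller makes goods available at their premises; the buyer bears all onward costs.
CIF value = EXW price + inland to port + export clearance + origin terminal + freight + insurance = 68234.62 + 943.01 + 120.73 + 736.97 + 5518.33 + 348.97 = 75902.63
Ad valorem component: 75902.63 × 17.2% = 13055.25
Specific component: 20628 × 0.49 = 10107.72
Import duty = 13055.25 + 10107.72 = 23162.97
Buyer bears: inland to port 943.01 + export clearance 120.73 + origin terminal 736.97 + freight 5518.33 + insurance 348.97 + destination terminal 1030.54 + duty 23162.97 = 31861.52
Landed cost = invoice 68234.62 + 31861.52 = 100096.14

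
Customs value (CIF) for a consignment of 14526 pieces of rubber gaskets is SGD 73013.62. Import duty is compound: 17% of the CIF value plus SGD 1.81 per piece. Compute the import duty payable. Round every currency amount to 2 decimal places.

Import duty: SGD 38704.38

Ad valorem component: 73013.62 × 17% = 12412.32
Specific component: 14526 × 1.81 = 26292.06
Import duty = 12412.32 + 26292.06 = 38704.38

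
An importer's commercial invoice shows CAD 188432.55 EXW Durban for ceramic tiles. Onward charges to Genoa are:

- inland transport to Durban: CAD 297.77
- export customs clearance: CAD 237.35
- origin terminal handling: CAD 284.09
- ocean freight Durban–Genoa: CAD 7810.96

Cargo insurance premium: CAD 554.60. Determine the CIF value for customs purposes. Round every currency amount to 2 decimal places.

CIF = EXW price + pre-shipment costs + freight + insurance
CIF = 188432.55 + 297.77 + 237.35 + 284.09 + 7810.96 + 554.60 = 197617.32

CIF value: CAD 197617.32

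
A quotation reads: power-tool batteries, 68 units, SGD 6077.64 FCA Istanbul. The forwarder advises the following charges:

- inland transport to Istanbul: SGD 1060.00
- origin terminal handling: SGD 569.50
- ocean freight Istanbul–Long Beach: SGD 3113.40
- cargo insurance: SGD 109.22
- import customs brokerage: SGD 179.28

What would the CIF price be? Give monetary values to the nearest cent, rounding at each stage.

Not relevant to the conversion: inland to port — on the seller under both FCA and CIF; already in the FCA price and stays in the CIF price. brokerage — on the buyer under both terms; not part of either seller's price.
From FCA to CIF, the seller additionally bears: origin terminal, freight, insurance.
CIF price = 6077.64 + 569.50 + 3113.40 + 109.22 = 9869.76

CIF price: SGD 9869.76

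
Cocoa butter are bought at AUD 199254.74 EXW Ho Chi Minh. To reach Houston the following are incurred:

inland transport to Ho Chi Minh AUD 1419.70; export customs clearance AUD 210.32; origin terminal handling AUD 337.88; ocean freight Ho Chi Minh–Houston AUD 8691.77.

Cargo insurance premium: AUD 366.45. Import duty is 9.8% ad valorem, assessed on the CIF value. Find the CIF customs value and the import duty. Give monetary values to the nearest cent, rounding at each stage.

CIF value: AUD 210280.86; import duty: AUD 20607.52

CIF = EXW price + pre-shipment costs + freight + insurance
CIF = 199254.74 + 1419.70 + 210.32 + 337.88 + 8691.77 + 366.45 = 210280.86
Import duty = 210280.86 × 9.8% = 20607.52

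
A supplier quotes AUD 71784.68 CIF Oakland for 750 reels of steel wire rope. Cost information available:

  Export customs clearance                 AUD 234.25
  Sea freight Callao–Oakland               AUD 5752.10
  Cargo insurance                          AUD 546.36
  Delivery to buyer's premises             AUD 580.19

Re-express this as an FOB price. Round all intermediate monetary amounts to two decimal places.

FOB price: AUD 65486.22

Not relevant to the conversion: export clearance — on the seller under both CIF and FOB; already in the CIF price and stays in the FOB price. delivery — on the buyer under both terms; not part of either seller's price.
From CIF to FOB, the seller no longer bears: freight, insurance.
FOB price = 71784.68 − 5752.10 − 546.36 = 65486.22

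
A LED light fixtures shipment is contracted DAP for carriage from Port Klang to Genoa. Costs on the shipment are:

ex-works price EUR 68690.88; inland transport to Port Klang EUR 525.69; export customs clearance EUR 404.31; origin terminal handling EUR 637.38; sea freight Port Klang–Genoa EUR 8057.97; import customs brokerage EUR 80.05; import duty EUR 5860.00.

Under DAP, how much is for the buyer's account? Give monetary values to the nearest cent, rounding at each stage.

DAP: the seller bears all costs to the named destination except import duty and clearance.
Seller's account: goods 68690.88 + inland to port 525.69 + export clearance 404.31 + origin terminal 637.38 + freight 8057.97 = 78316.23
Buyer's account: brokerage 80.05 + duty 5860.00 = 5940.05

Buyer's account: EUR 5940.05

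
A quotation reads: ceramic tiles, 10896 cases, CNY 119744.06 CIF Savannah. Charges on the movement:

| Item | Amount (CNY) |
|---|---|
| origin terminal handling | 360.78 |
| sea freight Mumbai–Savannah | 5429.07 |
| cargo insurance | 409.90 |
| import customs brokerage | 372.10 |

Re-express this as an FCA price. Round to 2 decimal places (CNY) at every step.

Not relevant to the conversion: brokerage — on the buyer under both terms; not part of either seller's price.
From CIF to FCA, the seller no longer bears: origin terminal, freight, insurance.
FCA price = 119744.06 − 360.78 − 5429.07 − 409.90 = 113544.31

FCA price: CNY 113544.31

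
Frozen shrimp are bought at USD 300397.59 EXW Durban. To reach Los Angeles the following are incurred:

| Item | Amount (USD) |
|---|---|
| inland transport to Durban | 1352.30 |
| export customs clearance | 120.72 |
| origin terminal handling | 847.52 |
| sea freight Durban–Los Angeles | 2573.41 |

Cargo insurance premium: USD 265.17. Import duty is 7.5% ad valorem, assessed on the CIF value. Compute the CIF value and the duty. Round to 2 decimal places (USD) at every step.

CIF value: USD 305556.71; import duty: USD 22916.75

CIF = EXW price + pre-shipment costs + freight + insurance
CIF = 300397.59 + 1352.30 + 120.72 + 847.52 + 2573.41 + 265.17 = 305556.71
Import duty = 305556.71 × 7.5% = 22916.75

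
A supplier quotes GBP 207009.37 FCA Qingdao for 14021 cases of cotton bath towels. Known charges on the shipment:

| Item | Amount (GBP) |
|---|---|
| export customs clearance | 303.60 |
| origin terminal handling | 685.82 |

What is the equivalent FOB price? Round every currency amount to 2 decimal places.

FOB price: GBP 207695.19

Not relevant to the conversion: export clearance — on the seller under both FCA and FOB; already in the FCA price and stays in the FOB price.
From FCA to FOB, the seller additionally bears: origin terminal.
FOB price = 207009.37 + 685.82 = 207695.19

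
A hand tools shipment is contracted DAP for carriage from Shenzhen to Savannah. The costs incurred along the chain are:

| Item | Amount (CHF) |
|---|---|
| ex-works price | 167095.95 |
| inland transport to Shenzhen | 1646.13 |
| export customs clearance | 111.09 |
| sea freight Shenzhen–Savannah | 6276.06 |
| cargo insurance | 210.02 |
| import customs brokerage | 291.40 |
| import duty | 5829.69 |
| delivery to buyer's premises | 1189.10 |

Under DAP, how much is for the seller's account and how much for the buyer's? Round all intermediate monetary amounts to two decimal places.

Seller: CHF 176528.35; buyer: CHF 6121.09

DAP: the seller bears all costs to the named destination except import duty and clearance.
Seller's account: goods 167095.95 + inland to port 1646.13 + export clearance 111.09 + freight 6276.06 + insurance 210.02 + delivery 1189.10 = 176528.35
Buyer's account: brokerage 291.40 + duty 5829.69 = 6121.09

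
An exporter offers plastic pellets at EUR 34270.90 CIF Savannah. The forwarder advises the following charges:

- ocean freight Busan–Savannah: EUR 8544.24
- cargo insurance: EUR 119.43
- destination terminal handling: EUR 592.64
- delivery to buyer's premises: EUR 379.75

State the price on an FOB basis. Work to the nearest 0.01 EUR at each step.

Not relevant to the conversion: delivery, destination terminal — on the buyer under both terms; not part of either seller's price.
From CIF to FOB, the seller no longer bears: freight, insurance.
FOB price = 34270.90 − 8544.24 − 119.43 = 25607.23

FOB price: EUR 25607.23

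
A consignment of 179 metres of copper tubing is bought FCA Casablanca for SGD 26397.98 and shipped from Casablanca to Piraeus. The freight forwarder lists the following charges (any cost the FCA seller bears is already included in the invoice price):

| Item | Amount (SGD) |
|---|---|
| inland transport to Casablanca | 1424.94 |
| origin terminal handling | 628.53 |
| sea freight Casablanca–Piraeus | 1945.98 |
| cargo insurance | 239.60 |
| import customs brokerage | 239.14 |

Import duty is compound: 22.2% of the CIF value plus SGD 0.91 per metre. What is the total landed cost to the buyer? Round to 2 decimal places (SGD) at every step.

Total landed cost: SGD 36099.20

FCA: the seller delivers export-cleared goods to the carrier; the buyer bears costs from that point.
Already in the invoice (seller's account under FCA): inland to port — exclude.
CIF value = FCA price + origin terminal + freight + insurance = 26397.98 + 628.53 + 1945.98 + 239.60 = 29212.09
Ad valorem component: 29212.09 × 22.2% = 6485.08
Specific component: 179 × 0.91 = 162.89
Import duty = 6485.08 + 162.89 = 6647.97
Buyer bears: origin terminal 628.53 + freight 1945.98 + insurance 239.60 + brokerage 239.14 + duty 6647.97 = 9701.22
Landed cost = invoice 26397.98 + 9701.22 = 36099.20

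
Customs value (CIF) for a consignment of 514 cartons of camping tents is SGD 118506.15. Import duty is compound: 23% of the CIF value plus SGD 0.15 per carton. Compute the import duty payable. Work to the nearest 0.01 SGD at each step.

Import duty: SGD 27333.51

Ad valorem component: 118506.15 × 23% = 27256.41
Specific component: 514 × 0.15 = 77.10
Import duty = 27256.41 + 77.10 = 27333.51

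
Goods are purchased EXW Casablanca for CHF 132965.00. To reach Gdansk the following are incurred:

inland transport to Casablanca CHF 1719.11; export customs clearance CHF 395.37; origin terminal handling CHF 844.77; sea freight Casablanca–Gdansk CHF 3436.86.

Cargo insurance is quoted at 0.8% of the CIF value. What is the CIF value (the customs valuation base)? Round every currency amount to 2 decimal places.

Let C be the CIF value. C = EXW price + pre-shipment costs + freight + 0.8% × C
C − 0.8% × C = 132965.00 + 1719.11 + 395.37 + 844.77 + 3436.86
0.992 × C = 139361.11
C = 139361.11 / 0.992 = 140484.99
Insurance premium = 0.8% × 140484.99 = 1123.88

CIF value: CHF 140484.99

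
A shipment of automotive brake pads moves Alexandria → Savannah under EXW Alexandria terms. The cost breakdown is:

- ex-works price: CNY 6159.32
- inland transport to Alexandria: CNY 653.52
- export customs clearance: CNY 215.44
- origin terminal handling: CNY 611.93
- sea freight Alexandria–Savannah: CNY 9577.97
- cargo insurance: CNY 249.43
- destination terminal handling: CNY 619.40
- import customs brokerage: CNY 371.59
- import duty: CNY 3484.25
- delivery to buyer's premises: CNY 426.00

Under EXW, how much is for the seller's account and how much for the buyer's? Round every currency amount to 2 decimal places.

Seller: CNY 6159.32; buyer: CNY 16209.53

EXW: the seller makes goods available at their premises; the buyer bears all onward costs.
Seller's account: goods 6159.32 = 6159.32
Buyer's account: inland to port 653.52 + export clearance 215.44 + origin terminal 611.93 + freight 9577.97 + insurance 249.43 + destination terminal 619.40 + brokerage 371.59 + duty 3484.25 + delivery 426.00 = 16209.53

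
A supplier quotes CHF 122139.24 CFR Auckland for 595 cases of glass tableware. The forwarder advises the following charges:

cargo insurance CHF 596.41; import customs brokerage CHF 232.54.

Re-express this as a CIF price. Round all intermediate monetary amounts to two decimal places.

Not relevant to the conversion: brokerage — on the buyer under both terms; not part of either seller's price.
From CFR to CIF, the seller additionally bears: insurance.
CIF price = 122139.24 + 596.41 = 122735.65

CIF price: CHF 122735.65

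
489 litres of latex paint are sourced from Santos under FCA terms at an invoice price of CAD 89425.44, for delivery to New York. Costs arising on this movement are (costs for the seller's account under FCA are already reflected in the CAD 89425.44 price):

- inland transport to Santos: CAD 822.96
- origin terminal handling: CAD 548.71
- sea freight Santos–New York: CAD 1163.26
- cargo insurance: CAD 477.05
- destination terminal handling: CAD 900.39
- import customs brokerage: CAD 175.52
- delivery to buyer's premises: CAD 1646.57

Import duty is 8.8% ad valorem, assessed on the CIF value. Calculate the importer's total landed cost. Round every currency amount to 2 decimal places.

FCA: the seller delivers export-cleared goods to the carrier; the buyer bears costs from that point.
Already in the invoice (seller's account under FCA): inland to port — exclude.
CIF value = FCA price + origin terminal + freight + insurance = 89425.44 + 548.71 + 1163.26 + 477.05 = 91614.46
Import duty = 91614.46 × 8.8% = 8062.07
Buyer bears: origin terminal 548.71 + freight 1163.26 + insurance 477.05 + destination terminal 900.39 + brokerage 175.52 + delivery 1646.57 + duty 8062.07 = 12973.57
Landed cost = invoice 89425.44 + 12973.57 = 102399.01

Total landed cost: CAD 102399.01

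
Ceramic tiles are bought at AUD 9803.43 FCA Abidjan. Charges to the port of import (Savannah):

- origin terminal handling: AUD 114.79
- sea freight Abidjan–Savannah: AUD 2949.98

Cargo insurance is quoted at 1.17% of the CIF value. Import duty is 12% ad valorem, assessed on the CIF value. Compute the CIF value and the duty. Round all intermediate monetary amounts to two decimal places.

CIF value: AUD 13020.54; import duty: AUD 1562.46

Let C be the CIF value. C = FCA price + pre-shipment costs + freight + 1.17% × C
C − 1.17% × C = 9803.43 + 114.79 + 2949.98
0.9883 × C = 12868.20
C = 12868.20 / 0.9883 = 13020.54
Insurance premium = 1.17% × 13020.54 = 152.34
Import duty = 13020.54 × 12% = 1562.46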